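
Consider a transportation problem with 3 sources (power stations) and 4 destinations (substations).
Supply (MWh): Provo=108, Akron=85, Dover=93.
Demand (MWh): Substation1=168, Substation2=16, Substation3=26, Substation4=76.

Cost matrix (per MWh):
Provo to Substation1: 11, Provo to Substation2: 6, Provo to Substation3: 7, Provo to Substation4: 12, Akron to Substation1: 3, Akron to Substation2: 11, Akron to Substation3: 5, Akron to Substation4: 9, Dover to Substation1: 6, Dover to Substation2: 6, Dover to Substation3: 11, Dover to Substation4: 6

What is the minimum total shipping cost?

Optimal allocation:
  Provo->Substation1: 66 × 11 = 726
  Provo->Substation2: 16 × 6 = 96
  Provo->Substation3: 26 × 7 = 182
  Akron->Substation1: 85 × 3 = 255
  Dover->Substation1: 17 × 6 = 102
  Dover->Substation4: 76 × 6 = 456
Total = 726 + 96 + 182 + 255 + 102 + 456 = 1817.

1817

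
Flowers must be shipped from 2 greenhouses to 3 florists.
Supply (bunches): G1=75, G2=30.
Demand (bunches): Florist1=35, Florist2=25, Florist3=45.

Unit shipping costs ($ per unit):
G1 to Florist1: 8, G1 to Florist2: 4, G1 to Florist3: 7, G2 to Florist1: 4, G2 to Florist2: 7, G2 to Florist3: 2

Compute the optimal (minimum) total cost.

An optimal shipping plan:
  G1–Florist1: 35 bunches
  G1–Florist2: 25 bunches
  G1–Florist3: 15 bunches
  G2–Florist3: 30 bunches
Total cost = $545.
(Supply check: G1 ships 75; G2 ships 30.)

545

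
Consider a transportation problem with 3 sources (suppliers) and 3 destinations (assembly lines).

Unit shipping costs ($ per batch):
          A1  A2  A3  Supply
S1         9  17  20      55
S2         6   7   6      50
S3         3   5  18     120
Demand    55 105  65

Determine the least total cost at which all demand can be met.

A cheapest plan:
  S1–A1: 40 × $9 = $360
  S1–A3: 15 × $20 = $300
  S2–A3: 50 × $6 = $300
  S3–A1: 15 × $3 = $45
  S3–A2: 105 × $5 = $525
Total = 360 + 300 + 300 + 45 + 525 = $1530.

1530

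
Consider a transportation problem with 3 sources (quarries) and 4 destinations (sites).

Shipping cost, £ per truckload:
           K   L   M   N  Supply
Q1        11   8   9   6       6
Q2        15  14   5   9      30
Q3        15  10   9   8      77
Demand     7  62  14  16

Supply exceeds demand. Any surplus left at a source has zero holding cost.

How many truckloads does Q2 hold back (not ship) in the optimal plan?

14

An optimal plan:
  Q1->K: 6 truckloads
  Q2->K: 1 truckloads
  Q2->M: 14 truckloads
  Q2->N: 1 truckloads
  Q3->L: 62 truckloads
  Q3->N: 15 truckloads
Total cost = £900.
Q2 ships 16 of its 30, leaving 14.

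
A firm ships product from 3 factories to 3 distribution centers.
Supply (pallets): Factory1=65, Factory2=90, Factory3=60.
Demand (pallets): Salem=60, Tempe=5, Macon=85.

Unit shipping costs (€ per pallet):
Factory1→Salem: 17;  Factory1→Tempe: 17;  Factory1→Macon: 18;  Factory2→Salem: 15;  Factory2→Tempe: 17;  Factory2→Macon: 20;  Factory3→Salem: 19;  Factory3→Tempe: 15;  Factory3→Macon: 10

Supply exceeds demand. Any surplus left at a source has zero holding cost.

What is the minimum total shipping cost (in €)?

2035

Optimal allocation:
  Factory1→Tempe: 5 × €17 = €85
  Factory1→Macon: 25 × €18 = €450
  Factory2→Salem: 60 × €15 = €900
  Factory3→Macon: 60 × €10 = €600
Total = 85 + 450 + 900 + 600 = €2035.
(Supply check: Factory1 ships 30; Factory2 ships 60; Factory3 ships 60.)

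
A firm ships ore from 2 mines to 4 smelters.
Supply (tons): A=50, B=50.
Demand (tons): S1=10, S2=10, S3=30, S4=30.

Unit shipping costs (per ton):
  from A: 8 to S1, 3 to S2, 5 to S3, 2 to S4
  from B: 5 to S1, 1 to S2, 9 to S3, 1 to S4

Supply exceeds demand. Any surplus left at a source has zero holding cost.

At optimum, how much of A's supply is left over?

20

An optimal plan:
  A–S3: 30 × 5 = 150
  B–S1: 10 × 5 = 50
  B–S2: 10 × 1 = 10
  B–S4: 30 × 1 = 30
Total cost = 240.
A ships 30 of its 50, leaving 20.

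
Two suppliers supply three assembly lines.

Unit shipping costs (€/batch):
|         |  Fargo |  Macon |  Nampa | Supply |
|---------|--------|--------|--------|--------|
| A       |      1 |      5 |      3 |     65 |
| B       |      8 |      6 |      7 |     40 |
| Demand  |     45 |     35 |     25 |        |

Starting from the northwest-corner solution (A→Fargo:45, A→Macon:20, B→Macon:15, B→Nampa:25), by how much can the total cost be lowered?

60

Current plan cost = 45·1 + 20·5 + 15·6 + 25·7 = €410.
Optimal plan:
  A to Fargo: 45 × €1 = €45
  A to Nampa: 20 × €3 = €60
  B to Macon: 35 × €6 = €210
  B to Nampa: 5 × €7 = €35
Optimal cost = €350.
Saving = 410 − 350 = €60.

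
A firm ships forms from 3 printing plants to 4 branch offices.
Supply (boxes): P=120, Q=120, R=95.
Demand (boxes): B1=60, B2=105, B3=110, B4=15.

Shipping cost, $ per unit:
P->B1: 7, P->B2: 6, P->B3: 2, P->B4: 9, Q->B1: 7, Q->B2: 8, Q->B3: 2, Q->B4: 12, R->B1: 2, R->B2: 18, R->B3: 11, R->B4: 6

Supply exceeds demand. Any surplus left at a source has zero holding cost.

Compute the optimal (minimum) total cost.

1060

One minimum-cost allocation:
  P->B2: 105 × $6 = $630
  P->B3: 15 × $2 = $30
  Q->B3: 95 × $2 = $190
  R->B1: 60 × $2 = $120
  R->B4: 15 × $6 = $90
Total = 630 + 30 + 190 + 120 + 90 = $1060.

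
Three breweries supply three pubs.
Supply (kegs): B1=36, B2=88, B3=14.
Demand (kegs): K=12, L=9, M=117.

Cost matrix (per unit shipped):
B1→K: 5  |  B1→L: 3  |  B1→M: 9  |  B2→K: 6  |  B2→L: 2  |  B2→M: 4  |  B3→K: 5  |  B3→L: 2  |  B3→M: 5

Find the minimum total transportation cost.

An optimal shipping plan:
  B1->K: 12 × 5 = 60
  B1->L: 9 × 3 = 27
  B1->M: 15 × 9 = 135
  B2->M: 88 × 4 = 352
  B3->M: 14 × 5 = 70
Total = 60 + 27 + 135 + 352 + 70 = 644.

644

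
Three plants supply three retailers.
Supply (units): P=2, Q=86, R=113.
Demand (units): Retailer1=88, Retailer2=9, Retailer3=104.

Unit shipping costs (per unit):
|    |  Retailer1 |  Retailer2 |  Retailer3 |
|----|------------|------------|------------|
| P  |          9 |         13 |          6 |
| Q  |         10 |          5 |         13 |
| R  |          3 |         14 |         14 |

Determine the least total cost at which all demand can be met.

1672

Optimal allocation:
  P–Retailer3: 2 × 6 = 12
  Q–Retailer2: 9 × 5 = 45
  Q–Retailer3: 77 × 13 = 1001
  R–Retailer1: 88 × 3 = 264
  R–Retailer3: 25 × 14 = 350
Total = 12 + 45 + 1001 + 264 + 350 = 1672.
(Supply check: P ships 2; Q ships 86; R ships 113.)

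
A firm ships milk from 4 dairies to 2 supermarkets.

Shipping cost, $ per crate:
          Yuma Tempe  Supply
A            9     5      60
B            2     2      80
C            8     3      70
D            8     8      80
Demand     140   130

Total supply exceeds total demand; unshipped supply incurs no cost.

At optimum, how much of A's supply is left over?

0

Minimum-cost shipments:
  A->Tempe: 60 × $5 = $300
  B->Yuma: 80 × $2 = $160
  C->Tempe: 70 × $3 = $210
  D->Yuma: 60 × $8 = $480
Total cost = $1150.
A ships 60 of its 60, leaving 0.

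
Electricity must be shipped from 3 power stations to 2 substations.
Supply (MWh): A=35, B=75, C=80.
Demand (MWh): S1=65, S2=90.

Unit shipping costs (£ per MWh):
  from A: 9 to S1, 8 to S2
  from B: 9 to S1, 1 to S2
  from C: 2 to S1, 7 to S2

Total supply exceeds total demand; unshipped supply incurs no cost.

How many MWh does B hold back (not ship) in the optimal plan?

Minimum-cost shipments:
  B→S2: 75 × £1 = £75
  C→S1: 65 × £2 = £130
  C→S2: 15 × £7 = £105
Total cost = £310.
B ships 75 of its 75, leaving 0.

0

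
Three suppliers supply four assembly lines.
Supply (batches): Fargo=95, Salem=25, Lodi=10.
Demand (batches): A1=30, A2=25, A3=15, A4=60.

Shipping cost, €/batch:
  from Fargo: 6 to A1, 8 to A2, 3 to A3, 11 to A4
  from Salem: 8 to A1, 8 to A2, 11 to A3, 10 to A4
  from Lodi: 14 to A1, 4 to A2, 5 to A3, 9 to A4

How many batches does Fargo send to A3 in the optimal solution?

The minimum-cost plan:
  Fargo->A1: 30 batches
  Fargo->A2: 15 batches
  Fargo->A3: 15 batches
  Fargo->A4: 35 batches
  Salem->A4: 25 batches
  Lodi->A2: 10 batches
Total cost = €1020.
So Fargo→A3 carries 15 batches.

15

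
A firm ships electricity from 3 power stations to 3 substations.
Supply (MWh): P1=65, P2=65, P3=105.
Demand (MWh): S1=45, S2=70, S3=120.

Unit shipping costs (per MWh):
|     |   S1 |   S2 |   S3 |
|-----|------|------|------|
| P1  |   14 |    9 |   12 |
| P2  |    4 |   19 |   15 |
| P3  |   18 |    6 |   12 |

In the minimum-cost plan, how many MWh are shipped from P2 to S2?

The minimum-cost plan:
  P1->S3: 65 × 12 = 780
  P2->S1: 45 × 4 = 180
  P2->S3: 20 × 15 = 300
  P3->S2: 70 × 6 = 420
  P3->S3: 35 × 12 = 420
Total cost = 2100.
The route P2→S2 is not used.

0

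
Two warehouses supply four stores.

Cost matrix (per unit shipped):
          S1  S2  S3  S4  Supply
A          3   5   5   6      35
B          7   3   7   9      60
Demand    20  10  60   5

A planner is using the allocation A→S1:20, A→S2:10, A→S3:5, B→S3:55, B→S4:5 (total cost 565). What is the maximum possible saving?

Current plan cost = 20·3 + 10·5 + 5·5 + 55·7 + 5·9 = 565.
Optimal plan:
  A–S1: 20 units
  A–S3: 10 units
  A–S4: 5 units
  B–S2: 10 units
  B–S3: 50 units
Optimal cost = 520.
Saving = 565 − 520 = 45.

45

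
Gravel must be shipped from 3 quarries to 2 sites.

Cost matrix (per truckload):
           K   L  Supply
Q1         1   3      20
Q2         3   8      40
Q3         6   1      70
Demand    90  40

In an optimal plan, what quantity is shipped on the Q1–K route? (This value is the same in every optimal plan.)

Optimal shipments:
  Q1 to K: 20 × 1 = 20
  Q2 to K: 40 × 3 = 120
  Q3 to K: 30 × 6 = 180
  Q3 to L: 40 × 1 = 40
Total cost = 360.
So Q1→K carries 20 truckloads.

20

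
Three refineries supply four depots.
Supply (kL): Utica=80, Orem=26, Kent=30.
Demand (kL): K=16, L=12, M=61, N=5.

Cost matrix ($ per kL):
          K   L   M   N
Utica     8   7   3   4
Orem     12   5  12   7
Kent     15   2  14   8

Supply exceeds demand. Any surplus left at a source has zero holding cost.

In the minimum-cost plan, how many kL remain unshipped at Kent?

An optimal plan:
  Utica to K: 16 × $8 = $128
  Utica to M: 61 × $3 = $183
  Utica to N: 3 × $4 = $12
  Orem to N: 2 × $7 = $14
  Kent to L: 12 × $2 = $24
Total cost = $361.
Kent ships 12 of its 30, leaving 18.

18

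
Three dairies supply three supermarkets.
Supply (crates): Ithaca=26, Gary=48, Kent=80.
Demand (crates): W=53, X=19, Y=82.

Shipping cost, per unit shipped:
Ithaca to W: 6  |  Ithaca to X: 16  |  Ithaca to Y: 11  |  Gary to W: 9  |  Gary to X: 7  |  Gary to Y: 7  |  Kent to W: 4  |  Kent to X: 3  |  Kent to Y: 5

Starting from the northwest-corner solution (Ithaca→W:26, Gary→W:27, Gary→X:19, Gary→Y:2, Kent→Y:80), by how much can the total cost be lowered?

119

Current plan cost = 26·6 + 27·9 + 19·7 + 2·7 + 80·5 = 946.
Optimal plan:
  Ithaca–W: 26 × 6 = 156
  Gary–Y: 48 × 7 = 336
  Kent–W: 27 × 4 = 108
  Kent–X: 19 × 3 = 57
  Kent–Y: 34 × 5 = 170
Optimal cost = 827.
Saving = 946 − 827 = 119.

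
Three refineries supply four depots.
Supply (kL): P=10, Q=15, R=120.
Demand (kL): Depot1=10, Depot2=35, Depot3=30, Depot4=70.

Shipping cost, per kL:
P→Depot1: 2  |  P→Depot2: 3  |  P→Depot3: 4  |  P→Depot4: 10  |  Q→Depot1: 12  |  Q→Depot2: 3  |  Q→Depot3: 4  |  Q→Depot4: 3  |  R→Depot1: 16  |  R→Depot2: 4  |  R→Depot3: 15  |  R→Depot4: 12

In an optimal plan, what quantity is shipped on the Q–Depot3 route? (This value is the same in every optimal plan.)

15

The minimum-cost plan:
  P->Depot1: 10 × 2 = 20
  Q->Depot3: 15 × 4 = 60
  R->Depot2: 35 × 4 = 140
  R->Depot3: 15 × 15 = 225
  R->Depot4: 70 × 12 = 840
Total cost = 1285.
So Q→Depot3 carries 15 kL.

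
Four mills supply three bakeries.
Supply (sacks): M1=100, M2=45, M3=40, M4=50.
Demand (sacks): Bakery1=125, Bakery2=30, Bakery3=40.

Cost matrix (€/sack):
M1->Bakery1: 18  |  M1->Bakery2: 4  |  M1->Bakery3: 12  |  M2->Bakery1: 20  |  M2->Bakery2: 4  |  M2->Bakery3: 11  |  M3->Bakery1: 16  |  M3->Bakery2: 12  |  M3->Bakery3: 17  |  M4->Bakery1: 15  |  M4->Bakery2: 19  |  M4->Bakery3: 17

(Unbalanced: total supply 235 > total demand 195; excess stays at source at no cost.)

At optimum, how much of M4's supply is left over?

An optimal plan:
  M1→Bakery1: 35 × €18 = €630
  M1→Bakery2: 30 × €4 = €120
  M2→Bakery3: 40 × €11 = €440
  M3→Bakery1: 40 × €16 = €640
  M4→Bakery1: 50 × €15 = €750
Total cost = €2580.
M4 ships 50 of its 50, leaving 0.

0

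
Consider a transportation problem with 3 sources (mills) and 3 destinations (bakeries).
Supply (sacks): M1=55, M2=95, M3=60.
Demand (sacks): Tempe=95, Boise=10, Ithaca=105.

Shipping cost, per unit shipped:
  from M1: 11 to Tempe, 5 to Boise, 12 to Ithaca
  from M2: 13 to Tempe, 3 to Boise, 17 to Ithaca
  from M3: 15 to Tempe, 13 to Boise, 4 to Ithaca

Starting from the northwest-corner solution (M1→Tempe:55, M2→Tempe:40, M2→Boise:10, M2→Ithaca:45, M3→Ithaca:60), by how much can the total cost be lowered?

135

Current plan cost = 55·11 + 40·13 + 10·3 + 45·17 + 60·4 = 2160.
Optimal plan:
  M1 to Tempe: 10 × 11 = 110
  M1 to Ithaca: 45 × 12 = 540
  M2 to Tempe: 85 × 13 = 1105
  M2 to Boise: 10 × 3 = 30
  M3 to Ithaca: 60 × 4 = 240
Optimal cost = 2025.
Saving = 2160 − 2025 = 135.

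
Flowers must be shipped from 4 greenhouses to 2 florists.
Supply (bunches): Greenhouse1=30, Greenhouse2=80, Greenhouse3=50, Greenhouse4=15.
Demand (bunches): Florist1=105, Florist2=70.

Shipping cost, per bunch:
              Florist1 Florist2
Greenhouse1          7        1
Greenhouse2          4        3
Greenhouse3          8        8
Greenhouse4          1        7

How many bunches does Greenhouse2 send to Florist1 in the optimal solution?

Optimal shipments:
  Greenhouse1->Florist2: 30 × 1 = 30
  Greenhouse2->Florist1: 40 × 4 = 160
  Greenhouse2->Florist2: 40 × 3 = 120
  Greenhouse3->Florist1: 50 × 8 = 400
  Greenhouse4->Florist1: 15 × 1 = 15
Total cost = 725.
So Greenhouse2→Florist1 carries 40 bunches.

40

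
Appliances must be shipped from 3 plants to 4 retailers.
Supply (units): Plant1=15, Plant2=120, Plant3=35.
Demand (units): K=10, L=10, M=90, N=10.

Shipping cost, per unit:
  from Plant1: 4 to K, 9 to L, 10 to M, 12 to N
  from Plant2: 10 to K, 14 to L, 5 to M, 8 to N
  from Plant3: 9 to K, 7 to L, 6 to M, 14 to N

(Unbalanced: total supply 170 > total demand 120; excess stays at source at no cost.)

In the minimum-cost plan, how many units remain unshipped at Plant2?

20

An optimal plan:
  Plant1 to K: 10 × 4 = 40
  Plant2 to M: 90 × 5 = 450
  Plant2 to N: 10 × 8 = 80
  Plant3 to L: 10 × 7 = 70
Total cost = 640.
Plant2 ships 100 of its 120, leaving 20.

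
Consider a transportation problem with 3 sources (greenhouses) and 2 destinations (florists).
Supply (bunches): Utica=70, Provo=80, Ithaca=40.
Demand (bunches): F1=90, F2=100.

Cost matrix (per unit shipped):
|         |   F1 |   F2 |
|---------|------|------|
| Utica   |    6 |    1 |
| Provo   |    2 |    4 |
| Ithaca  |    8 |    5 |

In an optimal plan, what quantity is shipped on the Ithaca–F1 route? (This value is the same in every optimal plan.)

The minimum-cost plan:
  Utica to F2: 70 × 1 = 70
  Provo to F1: 80 × 2 = 160
  Ithaca to F1: 10 × 8 = 80
  Ithaca to F2: 30 × 5 = 150
Total cost = 460.
So Ithaca→F1 carries 10 bunches.

10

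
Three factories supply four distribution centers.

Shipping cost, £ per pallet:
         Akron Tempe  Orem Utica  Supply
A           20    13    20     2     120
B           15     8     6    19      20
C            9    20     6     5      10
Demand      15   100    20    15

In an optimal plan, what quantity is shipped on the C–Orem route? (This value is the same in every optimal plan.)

0

Solving gives:
  A–Akron: 5 × £20 = £100
  A–Tempe: 100 × £13 = £1300
  A–Utica: 15 × £2 = £30
  B–Orem: 20 × £6 = £120
  C–Akron: 10 × £9 = £90
Total cost = £1640.
The route C→Orem is not used.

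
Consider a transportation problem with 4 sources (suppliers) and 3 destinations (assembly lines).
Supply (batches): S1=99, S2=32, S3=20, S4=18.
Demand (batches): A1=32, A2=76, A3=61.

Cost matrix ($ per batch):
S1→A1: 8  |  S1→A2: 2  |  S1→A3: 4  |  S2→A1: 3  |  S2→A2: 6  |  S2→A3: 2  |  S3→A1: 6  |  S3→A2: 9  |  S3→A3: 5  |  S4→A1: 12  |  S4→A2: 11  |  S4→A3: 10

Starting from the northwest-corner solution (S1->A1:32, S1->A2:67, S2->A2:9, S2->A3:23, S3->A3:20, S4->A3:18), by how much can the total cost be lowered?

150

Current plan cost = 32·8 + 67·2 + 9·6 + 23·2 + 20·5 + 18·10 = $770.
Optimal plan:
  S1–A2: 76 × $2 = $152
  S1–A3: 23 × $4 = $92
  S2–A1: 12 × $3 = $36
  S2–A3: 20 × $2 = $40
  S3–A1: 20 × $6 = $120
  S4–A3: 18 × $10 = $180
Optimal cost = $620.
Saving = 770 − 620 = $150.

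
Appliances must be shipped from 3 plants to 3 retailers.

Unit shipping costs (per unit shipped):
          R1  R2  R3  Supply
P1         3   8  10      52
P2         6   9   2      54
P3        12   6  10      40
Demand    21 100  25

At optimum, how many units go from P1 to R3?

The minimum-cost plan:
  P1 to R1: 21 × 3 = 63
  P1 to R2: 31 × 8 = 248
  P2 to R2: 29 × 9 = 261
  P2 to R3: 25 × 2 = 50
  P3 to R2: 40 × 6 = 240
Total cost = 862.
The route P1→R3 is not used.

0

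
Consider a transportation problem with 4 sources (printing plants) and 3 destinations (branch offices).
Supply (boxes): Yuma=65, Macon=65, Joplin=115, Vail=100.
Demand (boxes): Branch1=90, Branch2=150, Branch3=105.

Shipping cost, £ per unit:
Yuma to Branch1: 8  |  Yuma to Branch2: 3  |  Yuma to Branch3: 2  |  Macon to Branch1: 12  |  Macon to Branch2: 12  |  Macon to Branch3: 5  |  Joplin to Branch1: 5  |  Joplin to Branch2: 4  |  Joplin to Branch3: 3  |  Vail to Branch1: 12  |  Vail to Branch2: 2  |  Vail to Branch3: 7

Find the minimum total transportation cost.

1230

Optimal allocation:
  Yuma to Branch2: 50 × £3 = £150
  Yuma to Branch3: 15 × £2 = £30
  Macon to Branch3: 65 × £5 = £325
  Joplin to Branch1: 90 × £5 = £450
  Joplin to Branch3: 25 × £3 = £75
  Vail to Branch2: 100 × £2 = £200
Total = 150 + 30 + 325 + 450 + 75 + 200 = £1230.
(Supply check: Yuma ships 65; Macon ships 65; Joplin ships 115; Vail ships 100.)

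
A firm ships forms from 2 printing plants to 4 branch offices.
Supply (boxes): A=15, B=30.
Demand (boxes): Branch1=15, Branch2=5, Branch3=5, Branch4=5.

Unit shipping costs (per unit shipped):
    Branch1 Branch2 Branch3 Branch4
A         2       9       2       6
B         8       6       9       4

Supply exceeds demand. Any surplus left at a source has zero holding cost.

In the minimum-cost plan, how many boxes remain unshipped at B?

15

Minimum-cost shipments:
  A–Branch1: 10 boxes
  A–Branch3: 5 boxes
  B–Branch1: 5 boxes
  B–Branch2: 5 boxes
  B–Branch4: 5 boxes
Total cost = 120.
B ships 15 of its 30, leaving 15.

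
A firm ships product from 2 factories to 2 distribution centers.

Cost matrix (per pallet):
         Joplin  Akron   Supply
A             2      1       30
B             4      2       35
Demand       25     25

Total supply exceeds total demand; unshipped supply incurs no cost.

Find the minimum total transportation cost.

One minimum-cost allocation:
  A→Joplin: 25 pallets
  A→Akron: 5 pallets
  B→Akron: 20 pallets
Total cost = 95.
(Supply check: A ships 30; B ships 20.)

95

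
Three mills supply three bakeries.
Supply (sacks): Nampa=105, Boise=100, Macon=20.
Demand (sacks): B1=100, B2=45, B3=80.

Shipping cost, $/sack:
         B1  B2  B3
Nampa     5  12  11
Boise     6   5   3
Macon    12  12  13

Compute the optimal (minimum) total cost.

An optimal shipping plan:
  Nampa->B1: 100 sacks
  Nampa->B2: 5 sacks
  Boise->B2: 20 sacks
  Boise->B3: 80 sacks
  Macon->B2: 20 sacks
Total cost = $1140.

1140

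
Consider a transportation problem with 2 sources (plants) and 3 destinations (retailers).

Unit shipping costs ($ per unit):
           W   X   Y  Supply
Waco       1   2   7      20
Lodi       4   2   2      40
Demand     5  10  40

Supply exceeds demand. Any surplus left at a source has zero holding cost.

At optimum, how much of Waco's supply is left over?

Minimum-cost shipments:
  Waco→W: 5 × $1 = $5
  Waco→X: 10 × $2 = $20
  Lodi→Y: 40 × $2 = $80
Total cost = $105.
Waco ships 15 of its 20, leaving 5.

5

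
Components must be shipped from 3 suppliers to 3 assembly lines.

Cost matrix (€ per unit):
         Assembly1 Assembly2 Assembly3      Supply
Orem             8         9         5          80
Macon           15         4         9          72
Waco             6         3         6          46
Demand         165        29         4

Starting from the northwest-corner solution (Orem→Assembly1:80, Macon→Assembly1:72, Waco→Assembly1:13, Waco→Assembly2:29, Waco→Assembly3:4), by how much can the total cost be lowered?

Current plan cost = 80·8 + 72·15 + 13·6 + 29·3 + 4·6 = €1909.
Optimal plan:
  Orem–Assembly1: 80 × €8 = €640
  Macon–Assembly1: 39 × €15 = €585
  Macon–Assembly2: 29 × €4 = €116
  Macon–Assembly3: 4 × €9 = €36
  Waco–Assembly1: 46 × €6 = €276
Optimal cost = €1653.
Saving = 1909 − 1653 = €256.

256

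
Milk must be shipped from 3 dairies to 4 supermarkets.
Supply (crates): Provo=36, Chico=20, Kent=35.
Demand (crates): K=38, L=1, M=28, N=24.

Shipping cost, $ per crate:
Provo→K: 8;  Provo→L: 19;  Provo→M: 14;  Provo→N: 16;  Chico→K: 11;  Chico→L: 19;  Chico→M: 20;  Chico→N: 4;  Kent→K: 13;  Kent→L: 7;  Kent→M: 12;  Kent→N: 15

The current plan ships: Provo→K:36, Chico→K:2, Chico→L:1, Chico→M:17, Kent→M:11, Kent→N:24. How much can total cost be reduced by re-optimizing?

364

Current plan cost = 36·8 + 2·11 + 1·19 + 17·20 + 11·12 + 24·15 = $1161.
Optimal plan:
  Provo→K: 36 × $8 = $288
  Chico→N: 20 × $4 = $80
  Kent→K: 2 × $13 = $26
  Kent→L: 1 × $7 = $7
  Kent→M: 28 × $12 = $336
  Kent→N: 4 × $15 = $60
Optimal cost = $797.
Saving = 1161 − 797 = $364.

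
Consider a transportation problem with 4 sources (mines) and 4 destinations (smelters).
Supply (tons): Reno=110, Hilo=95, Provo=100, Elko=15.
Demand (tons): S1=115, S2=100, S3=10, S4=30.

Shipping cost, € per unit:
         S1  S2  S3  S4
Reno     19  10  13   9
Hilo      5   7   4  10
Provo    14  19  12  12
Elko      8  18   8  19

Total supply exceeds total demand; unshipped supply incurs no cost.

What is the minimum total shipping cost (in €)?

One minimum-cost allocation:
  Reno to S2: 100 tons
  Reno to S4: 10 tons
  Hilo to S1: 95 tons
  Provo to S1: 5 tons
  Provo to S3: 10 tons
  Provo to S4: 20 tons
  Elko to S1: 15 tons
Total cost = €2115.

2115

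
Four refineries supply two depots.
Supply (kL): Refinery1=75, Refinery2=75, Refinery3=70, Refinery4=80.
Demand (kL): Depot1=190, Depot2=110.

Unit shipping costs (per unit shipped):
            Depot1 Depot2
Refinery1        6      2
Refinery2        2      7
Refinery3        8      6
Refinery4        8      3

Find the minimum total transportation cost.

One minimum-cost allocation:
  Refinery1–Depot1: 45 × 6 = 270
  Refinery1–Depot2: 30 × 2 = 60
  Refinery2–Depot1: 75 × 2 = 150
  Refinery3–Depot1: 70 × 8 = 560
  Refinery4–Depot2: 80 × 3 = 240
Total = 270 + 60 + 150 + 560 + 240 = 1280.
(Supply check: Refinery1 ships 75; Refinery2 ships 75; Refinery3 ships 70; Refinery4 ships 80.)

1280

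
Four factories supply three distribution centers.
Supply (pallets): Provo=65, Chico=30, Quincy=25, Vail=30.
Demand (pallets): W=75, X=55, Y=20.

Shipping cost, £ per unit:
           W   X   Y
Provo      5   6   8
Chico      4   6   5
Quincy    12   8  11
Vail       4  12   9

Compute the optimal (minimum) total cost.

An optimal shipping plan:
  Provo→W: 35 × £5 = £175
  Provo→X: 30 × £6 = £180
  Chico→W: 10 × £4 = £40
  Chico→Y: 20 × £5 = £100
  Quincy→X: 25 × £8 = £200
  Vail→W: 30 × £4 = £120
Total = 175 + 180 + 40 + 100 + 200 + 120 = £815.

815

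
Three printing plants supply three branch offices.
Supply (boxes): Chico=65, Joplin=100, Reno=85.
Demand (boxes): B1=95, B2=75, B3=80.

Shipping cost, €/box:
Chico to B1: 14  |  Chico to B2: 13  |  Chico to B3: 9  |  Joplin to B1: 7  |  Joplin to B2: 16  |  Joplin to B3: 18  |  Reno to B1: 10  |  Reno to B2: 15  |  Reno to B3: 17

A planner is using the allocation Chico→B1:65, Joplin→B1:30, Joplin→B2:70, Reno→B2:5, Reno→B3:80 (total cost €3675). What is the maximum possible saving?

1040

Current plan cost = 65·14 + 30·7 + 70·16 + 5·15 + 80·17 = €3675.
Optimal plan:
  Chico to B3: 65 × €9 = €585
  Joplin to B1: 95 × €7 = €665
  Joplin to B3: 5 × €18 = €90
  Reno to B2: 75 × €15 = €1125
  Reno to B3: 10 × €17 = €170
Optimal cost = €2635.
Saving = 3675 − 2635 = €1040.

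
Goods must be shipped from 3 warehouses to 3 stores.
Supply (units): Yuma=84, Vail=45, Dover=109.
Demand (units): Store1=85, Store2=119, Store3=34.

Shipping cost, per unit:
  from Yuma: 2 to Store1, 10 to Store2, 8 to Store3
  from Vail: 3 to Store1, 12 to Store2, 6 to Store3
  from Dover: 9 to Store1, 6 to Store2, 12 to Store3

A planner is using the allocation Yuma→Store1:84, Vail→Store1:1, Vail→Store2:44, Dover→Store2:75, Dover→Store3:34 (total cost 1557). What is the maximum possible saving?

Current plan cost = 84·2 + 1·3 + 44·12 + 75·6 + 34·12 = 1557.
Optimal plan:
  Yuma->Store1: 74 × 2 = 148
  Yuma->Store2: 10 × 10 = 100
  Vail->Store1: 11 × 3 = 33
  Vail->Store3: 34 × 6 = 204
  Dover->Store2: 109 × 6 = 654
Optimal cost = 1139.
Saving = 1557 − 1139 = 418.

418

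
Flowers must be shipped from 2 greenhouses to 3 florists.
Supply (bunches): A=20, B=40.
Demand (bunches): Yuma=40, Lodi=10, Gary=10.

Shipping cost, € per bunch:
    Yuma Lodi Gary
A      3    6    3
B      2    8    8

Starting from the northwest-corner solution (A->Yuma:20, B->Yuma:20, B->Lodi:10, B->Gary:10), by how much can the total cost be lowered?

90

Current plan cost = 20·3 + 20·2 + 10·8 + 10·8 = €260.
Optimal plan:
  A to Lodi: 10 bunches
  A to Gary: 10 bunches
  B to Yuma: 40 bunches
Optimal cost = €170.
Saving = 260 − 170 = €90.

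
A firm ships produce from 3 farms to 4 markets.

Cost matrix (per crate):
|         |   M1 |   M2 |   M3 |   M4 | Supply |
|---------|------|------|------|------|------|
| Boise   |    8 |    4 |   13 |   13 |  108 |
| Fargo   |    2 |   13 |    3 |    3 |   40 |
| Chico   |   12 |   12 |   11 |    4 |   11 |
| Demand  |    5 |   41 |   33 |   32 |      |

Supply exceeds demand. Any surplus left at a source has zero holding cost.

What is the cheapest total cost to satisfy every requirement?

550

An optimal shipping plan:
  Boise->M1: 5 × 8 = 40
  Boise->M2: 41 × 4 = 164
  Boise->M3: 14 × 13 = 182
  Fargo->M3: 19 × 3 = 57
  Fargo->M4: 21 × 3 = 63
  Chico->M4: 11 × 4 = 44
Total = 40 + 164 + 182 + 57 + 63 + 44 = 550.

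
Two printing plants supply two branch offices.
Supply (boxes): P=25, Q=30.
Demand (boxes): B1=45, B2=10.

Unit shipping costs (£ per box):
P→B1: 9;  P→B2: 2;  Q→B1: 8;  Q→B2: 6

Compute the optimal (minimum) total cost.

Optimal allocation:
  P–B1: 15 × £9 = £135
  P–B2: 10 × £2 = £20
  Q–B1: 30 × £8 = £240
Total = 135 + 20 + 240 = £395.
(Supply check: P ships 25; Q ships 30.)

395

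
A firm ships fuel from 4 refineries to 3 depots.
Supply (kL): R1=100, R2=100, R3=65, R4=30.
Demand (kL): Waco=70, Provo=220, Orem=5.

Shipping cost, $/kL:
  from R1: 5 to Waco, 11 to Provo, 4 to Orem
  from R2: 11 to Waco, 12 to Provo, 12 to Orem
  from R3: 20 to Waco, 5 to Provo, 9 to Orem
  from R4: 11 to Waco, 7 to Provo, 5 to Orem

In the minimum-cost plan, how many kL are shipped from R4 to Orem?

0

The minimum-cost plan:
  R1→Waco: 70 × $5 = $350
  R1→Provo: 25 × $11 = $275
  R1→Orem: 5 × $4 = $20
  R2→Provo: 100 × $12 = $1200
  R3→Provo: 65 × $5 = $325
  R4→Provo: 30 × $7 = $210
Total cost = $2380.
The route R4→Orem is not used.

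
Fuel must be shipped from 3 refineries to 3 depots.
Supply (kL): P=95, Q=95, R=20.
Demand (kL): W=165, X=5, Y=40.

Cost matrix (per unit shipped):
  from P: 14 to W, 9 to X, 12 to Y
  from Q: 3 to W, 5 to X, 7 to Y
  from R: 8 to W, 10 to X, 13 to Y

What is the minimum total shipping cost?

1670

One minimum-cost allocation:
  P->W: 50 × 14 = 700
  P->X: 5 × 9 = 45
  P->Y: 40 × 12 = 480
  Q->W: 95 × 3 = 285
  R->W: 20 × 8 = 160
Total = 700 + 45 + 480 + 285 + 160 = 1670.
(Supply check: P ships 95; Q ships 95; R ships 20.)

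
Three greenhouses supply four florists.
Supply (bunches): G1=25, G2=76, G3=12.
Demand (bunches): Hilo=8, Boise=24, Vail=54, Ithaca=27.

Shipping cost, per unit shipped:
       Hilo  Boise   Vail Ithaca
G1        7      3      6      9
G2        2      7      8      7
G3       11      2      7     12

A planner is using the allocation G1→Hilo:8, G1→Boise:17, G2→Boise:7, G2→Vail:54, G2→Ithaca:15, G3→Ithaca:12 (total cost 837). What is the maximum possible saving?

Current plan cost = 8·7 + 17·3 + 7·7 + 54·8 + 15·7 + 12·12 = 837.
Optimal plan:
  G1->Boise: 12 × 3 = 36
  G1->Vail: 13 × 6 = 78
  G2->Hilo: 8 × 2 = 16
  G2->Vail: 41 × 8 = 328
  G2->Ithaca: 27 × 7 = 189
  G3->Boise: 12 × 2 = 24
Optimal cost = 671.
Saving = 837 − 671 = 166.

166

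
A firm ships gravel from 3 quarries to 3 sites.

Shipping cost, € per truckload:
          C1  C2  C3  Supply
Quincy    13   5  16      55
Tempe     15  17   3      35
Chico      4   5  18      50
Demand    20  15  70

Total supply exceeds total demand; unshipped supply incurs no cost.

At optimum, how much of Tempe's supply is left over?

0

Minimum-cost shipments:
  Quincy→C2: 15 truckloads
  Quincy→C3: 35 truckloads
  Tempe→C3: 35 truckloads
  Chico→C1: 20 truckloads
Total cost = €820.
Tempe ships 35 of its 35, leaving 0.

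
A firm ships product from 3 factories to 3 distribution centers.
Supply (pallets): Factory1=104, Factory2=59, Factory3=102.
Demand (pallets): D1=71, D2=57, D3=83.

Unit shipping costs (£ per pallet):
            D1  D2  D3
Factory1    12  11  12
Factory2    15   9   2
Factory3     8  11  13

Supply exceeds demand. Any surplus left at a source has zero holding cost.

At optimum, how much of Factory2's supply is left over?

0

Minimum-cost shipments:
  Factory1->D2: 57 pallets
  Factory1->D3: 24 pallets
  Factory2->D3: 59 pallets
  Factory3->D1: 71 pallets
Total cost = £1601.
Factory2 ships 59 of its 59, leaving 0.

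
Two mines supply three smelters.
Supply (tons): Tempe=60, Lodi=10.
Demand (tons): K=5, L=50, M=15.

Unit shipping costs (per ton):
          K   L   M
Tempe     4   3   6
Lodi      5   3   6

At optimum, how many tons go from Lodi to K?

The minimum-cost plan:
  Tempe–K: 5 tons
  Tempe–L: 50 tons
  Tempe–M: 5 tons
  Lodi–M: 10 tons
Total cost = 260.
The route Lodi→K is not used.

0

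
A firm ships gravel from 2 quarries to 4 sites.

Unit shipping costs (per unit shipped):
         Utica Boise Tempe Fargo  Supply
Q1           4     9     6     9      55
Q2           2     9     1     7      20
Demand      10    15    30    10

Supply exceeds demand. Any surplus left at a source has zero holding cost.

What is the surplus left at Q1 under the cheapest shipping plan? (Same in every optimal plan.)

Minimum-cost shipments:
  Q1→Utica: 10 truckloads
  Q1→Boise: 15 truckloads
  Q1→Tempe: 10 truckloads
  Q1→Fargo: 10 truckloads
  Q2→Tempe: 20 truckloads
Total cost = 345.
Q1 ships 45 of its 55, leaving 10.

10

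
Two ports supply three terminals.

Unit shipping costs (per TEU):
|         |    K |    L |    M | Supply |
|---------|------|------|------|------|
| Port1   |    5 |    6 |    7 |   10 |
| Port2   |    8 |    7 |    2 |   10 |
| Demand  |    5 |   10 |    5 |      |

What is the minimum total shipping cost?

Optimal allocation:
  Port1→K: 5 × 5 = 25
  Port1→L: 5 × 6 = 30
  Port2→L: 5 × 7 = 35
  Port2→M: 5 × 2 = 10
Total = 25 + 30 + 35 + 10 = 100.
(Supply check: Port1 ships 10; Port2 ships 10.)

100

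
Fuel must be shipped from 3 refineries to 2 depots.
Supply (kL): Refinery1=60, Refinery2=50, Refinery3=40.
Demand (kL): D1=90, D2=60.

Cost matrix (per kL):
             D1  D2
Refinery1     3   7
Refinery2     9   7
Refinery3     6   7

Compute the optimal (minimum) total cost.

Optimal allocation:
  Refinery1–D1: 60 × 3 = 180
  Refinery2–D2: 50 × 7 = 350
  Refinery3–D1: 30 × 6 = 180
  Refinery3–D2: 10 × 7 = 70
Total = 180 + 350 + 180 + 70 = 780.

780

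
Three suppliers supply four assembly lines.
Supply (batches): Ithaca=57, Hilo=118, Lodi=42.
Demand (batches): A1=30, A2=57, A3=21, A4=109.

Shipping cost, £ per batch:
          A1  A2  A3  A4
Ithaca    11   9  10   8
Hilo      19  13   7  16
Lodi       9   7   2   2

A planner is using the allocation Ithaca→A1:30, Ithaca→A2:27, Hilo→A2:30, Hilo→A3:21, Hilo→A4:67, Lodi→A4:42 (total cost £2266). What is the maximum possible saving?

Current plan cost = 30·11 + 27·9 + 30·13 + 21·7 + 67·16 + 42·2 = £2266.
Optimal plan:
  Ithaca->A4: 57 × £8 = £456
  Hilo->A1: 30 × £19 = £570
  Hilo->A2: 57 × £13 = £741
  Hilo->A3: 21 × £7 = £147
  Hilo->A4: 10 × £16 = £160
  Lodi->A4: 42 × £2 = £84
Optimal cost = £2158.
Saving = 2266 − 2158 = £108.

108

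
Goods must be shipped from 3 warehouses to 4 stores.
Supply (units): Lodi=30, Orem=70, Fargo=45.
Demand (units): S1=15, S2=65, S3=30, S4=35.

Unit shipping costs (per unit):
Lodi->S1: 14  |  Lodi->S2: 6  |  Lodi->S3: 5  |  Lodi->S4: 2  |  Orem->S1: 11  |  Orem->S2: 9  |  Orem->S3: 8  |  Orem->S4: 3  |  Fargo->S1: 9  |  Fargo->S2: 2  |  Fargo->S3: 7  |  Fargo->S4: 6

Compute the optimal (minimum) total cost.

690

Optimal allocation:
  Lodi->S2: 20 × 6 = 120
  Lodi->S3: 10 × 5 = 50
  Orem->S1: 15 × 11 = 165
  Orem->S3: 20 × 8 = 160
  Orem->S4: 35 × 3 = 105
  Fargo->S2: 45 × 2 = 90
Total = 120 + 50 + 165 + 160 + 105 + 90 = 690.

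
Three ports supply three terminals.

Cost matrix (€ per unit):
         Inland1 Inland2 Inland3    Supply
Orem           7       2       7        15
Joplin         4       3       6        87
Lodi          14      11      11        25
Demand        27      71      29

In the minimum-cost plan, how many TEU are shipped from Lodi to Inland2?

The minimum-cost plan:
  Orem->Inland2: 15 × €2 = €30
  Joplin->Inland1: 27 × €4 = €108
  Joplin->Inland2: 56 × €3 = €168
  Joplin->Inland3: 4 × €6 = €24
  Lodi->Inland3: 25 × €11 = €275
Total cost = €605.
The route Lodi→Inland2 is not used.

0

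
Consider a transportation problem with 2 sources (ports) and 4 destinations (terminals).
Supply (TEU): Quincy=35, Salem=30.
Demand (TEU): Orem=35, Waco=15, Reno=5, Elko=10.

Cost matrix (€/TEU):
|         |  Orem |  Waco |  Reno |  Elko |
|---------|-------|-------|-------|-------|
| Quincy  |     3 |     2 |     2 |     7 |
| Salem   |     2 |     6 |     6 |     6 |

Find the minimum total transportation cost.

185

One minimum-cost allocation:
  Quincy to Orem: 5 TEU
  Quincy to Waco: 15 TEU
  Quincy to Reno: 5 TEU
  Quincy to Elko: 10 TEU
  Salem to Orem: 30 TEU
Total cost = €185.
(Supply check: Quincy ships 35; Salem ships 30.)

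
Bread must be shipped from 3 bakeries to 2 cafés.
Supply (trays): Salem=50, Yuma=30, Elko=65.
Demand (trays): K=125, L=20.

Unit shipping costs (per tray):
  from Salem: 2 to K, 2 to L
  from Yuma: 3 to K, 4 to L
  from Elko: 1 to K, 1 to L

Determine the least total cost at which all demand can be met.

255

An optimal shipping plan:
  Salem to K: 30 × 2 = 60
  Salem to L: 20 × 2 = 40
  Yuma to K: 30 × 3 = 90
  Elko to K: 65 × 1 = 65
Total = 60 + 40 + 90 + 65 = 255.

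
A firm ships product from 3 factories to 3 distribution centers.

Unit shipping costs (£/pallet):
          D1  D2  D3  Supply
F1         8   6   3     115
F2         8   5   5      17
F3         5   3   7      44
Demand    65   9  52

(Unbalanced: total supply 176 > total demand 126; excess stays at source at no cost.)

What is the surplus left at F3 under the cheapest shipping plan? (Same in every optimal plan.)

An optimal plan:
  F1 to D1: 13 pallets
  F1 to D3: 52 pallets
  F2 to D1: 8 pallets
  F2 to D2: 9 pallets
  F3 to D1: 44 pallets
Total cost = £589.
F3 ships 44 of its 44, leaving 0.

0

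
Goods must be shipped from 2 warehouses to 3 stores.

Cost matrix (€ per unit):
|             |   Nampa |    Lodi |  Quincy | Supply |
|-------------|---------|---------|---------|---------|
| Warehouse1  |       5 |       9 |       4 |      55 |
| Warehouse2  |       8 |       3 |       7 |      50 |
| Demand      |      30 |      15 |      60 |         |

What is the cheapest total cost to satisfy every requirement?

540

One minimum-cost allocation:
  Warehouse1 to Nampa: 30 × €5 = €150
  Warehouse1 to Quincy: 25 × €4 = €100
  Warehouse2 to Lodi: 15 × €3 = €45
  Warehouse2 to Quincy: 35 × €7 = €245
Total = 150 + 100 + 45 + 245 = €540.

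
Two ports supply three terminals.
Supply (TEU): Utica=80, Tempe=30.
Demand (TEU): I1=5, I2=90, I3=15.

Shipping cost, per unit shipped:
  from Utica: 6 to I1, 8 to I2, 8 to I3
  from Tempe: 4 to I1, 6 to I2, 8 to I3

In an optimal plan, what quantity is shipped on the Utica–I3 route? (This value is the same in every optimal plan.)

Solving gives:
  Utica->I1: 5 × 6 = 30
  Utica->I2: 60 × 8 = 480
  Utica->I3: 15 × 8 = 120
  Tempe->I2: 30 × 6 = 180
Total cost = 810.
So Utica→I3 carries 15 TEU.

15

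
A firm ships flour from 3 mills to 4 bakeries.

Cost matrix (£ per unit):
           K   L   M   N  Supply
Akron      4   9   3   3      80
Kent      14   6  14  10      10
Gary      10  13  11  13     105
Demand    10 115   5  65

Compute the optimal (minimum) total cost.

An optimal shipping plan:
  Akron->K: 10 × £4 = £40
  Akron->M: 5 × £3 = £15
  Akron->N: 65 × £3 = £195
  Kent->L: 10 × £6 = £60
  Gary->L: 105 × £13 = £1365
Total = 40 + 15 + 195 + 60 + 1365 = £1675.
(Supply check: Akron ships 80; Kent ships 10; Gary ships 105.)

1675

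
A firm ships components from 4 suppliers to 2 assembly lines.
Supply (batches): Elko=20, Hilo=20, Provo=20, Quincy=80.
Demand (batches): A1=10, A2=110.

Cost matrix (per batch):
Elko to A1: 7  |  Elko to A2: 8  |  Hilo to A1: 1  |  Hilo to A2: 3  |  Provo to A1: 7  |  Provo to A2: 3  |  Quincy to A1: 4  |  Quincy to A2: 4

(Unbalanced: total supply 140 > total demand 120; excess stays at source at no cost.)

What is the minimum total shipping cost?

An optimal shipping plan:
  Hilo–A1: 10 × 1 = 10
  Hilo–A2: 10 × 3 = 30
  Provo–A2: 20 × 3 = 60
  Quincy–A2: 80 × 4 = 320
Total = 10 + 30 + 60 + 320 = 420.

420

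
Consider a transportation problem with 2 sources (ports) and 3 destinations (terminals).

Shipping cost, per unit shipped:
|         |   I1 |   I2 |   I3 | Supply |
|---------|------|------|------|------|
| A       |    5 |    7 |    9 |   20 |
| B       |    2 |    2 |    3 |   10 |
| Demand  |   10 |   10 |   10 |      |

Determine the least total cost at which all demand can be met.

150

Optimal allocation:
  A to I1: 10 TEU
  A to I2: 10 TEU
  B to I3: 10 TEU
Total cost = 150.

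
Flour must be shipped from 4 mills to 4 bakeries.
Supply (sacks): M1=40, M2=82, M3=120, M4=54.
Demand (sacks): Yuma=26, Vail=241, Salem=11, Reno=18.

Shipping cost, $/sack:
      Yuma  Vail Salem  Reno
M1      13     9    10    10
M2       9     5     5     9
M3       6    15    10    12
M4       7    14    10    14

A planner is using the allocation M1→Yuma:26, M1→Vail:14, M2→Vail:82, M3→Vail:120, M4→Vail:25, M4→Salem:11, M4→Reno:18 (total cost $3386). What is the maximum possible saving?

403

Current plan cost = 26·13 + 14·9 + 82·5 + 120·15 + 25·14 + 11·10 + 18·14 = $3386.
Optimal plan:
  M1→Vail: 40 × $9 = $360
  M2→Vail: 82 × $5 = $410
  M3→Yuma: 26 × $6 = $156
  M3→Vail: 65 × $15 = $975
  M3→Salem: 11 × $10 = $110
  M3→Reno: 18 × $12 = $216
  M4→Vail: 54 × $14 = $756
Optimal cost = $2983.
Saving = 3386 − 2983 = $403.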